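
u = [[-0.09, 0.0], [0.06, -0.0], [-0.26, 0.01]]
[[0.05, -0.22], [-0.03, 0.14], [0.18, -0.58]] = u@[[-0.55,2.41], [3.78,4.94]]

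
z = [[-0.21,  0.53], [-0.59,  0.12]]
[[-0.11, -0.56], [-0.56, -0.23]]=z @[[0.98, 0.19], [0.19, -0.98]]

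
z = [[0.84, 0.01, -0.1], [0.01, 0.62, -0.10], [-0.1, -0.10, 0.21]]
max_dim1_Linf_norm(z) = 0.84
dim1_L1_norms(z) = [0.95, 0.73, 0.41]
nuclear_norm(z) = 1.67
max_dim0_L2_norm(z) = 0.85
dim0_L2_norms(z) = [0.85, 0.63, 0.25]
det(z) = 0.09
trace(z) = 1.67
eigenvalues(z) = [0.17, 0.86, 0.64]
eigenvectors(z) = [[-0.14, 0.98, -0.14], [-0.21, 0.11, 0.97], [-0.97, -0.17, -0.19]]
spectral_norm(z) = 0.86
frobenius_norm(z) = 1.08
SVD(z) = [[-0.98, 0.14, 0.14], [-0.11, -0.97, 0.21], [0.17, 0.19, 0.97]] @ diag([0.8583243301487464, 0.6384003509943876, 0.173275318856866]) @ [[-0.98, -0.11, 0.17], [0.14, -0.97, 0.19], [0.14, 0.21, 0.97]]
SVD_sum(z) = [[0.82, 0.09, -0.14], [0.09, 0.01, -0.02], [-0.14, -0.02, 0.02]] + [[0.01, -0.09, 0.02], [-0.09, 0.60, -0.12], [0.02, -0.12, 0.02]] + [[0.0, 0.01, 0.02], [0.01, 0.01, 0.04], [0.02, 0.04, 0.16]]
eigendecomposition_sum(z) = [[0.0, 0.01, 0.02],[0.01, 0.01, 0.04],[0.02, 0.04, 0.16]] + [[0.82, 0.09, -0.14], [0.09, 0.01, -0.02], [-0.14, -0.02, 0.02]] + [[0.01, -0.09, 0.02], [-0.09, 0.60, -0.12], [0.02, -0.12, 0.02]]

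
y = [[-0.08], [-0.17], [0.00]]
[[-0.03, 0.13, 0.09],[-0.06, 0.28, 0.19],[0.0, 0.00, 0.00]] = y @[[0.34, -1.66, -1.09]]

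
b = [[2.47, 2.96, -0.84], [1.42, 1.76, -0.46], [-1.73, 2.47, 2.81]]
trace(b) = 7.04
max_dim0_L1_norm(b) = 7.19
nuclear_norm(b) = 8.69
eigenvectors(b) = [[-0.64, 0.85, 0.45], [0.34, 0.5, 0.27], [-0.69, -0.16, 0.85]]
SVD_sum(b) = [[2.04, 3.28, -0.29],[1.2, 1.92, -0.17],[0.51, 0.82, -0.07]] + [[0.43, -0.32, -0.55], [0.23, -0.17, -0.29], [-2.24, 1.65, 2.88]] + [[0.0, -0.0, 0.00], [-0.00, 0.00, -0.0], [0.0, -0.0, 0.00]]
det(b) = 0.06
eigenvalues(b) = [0.01, 4.35, 2.68]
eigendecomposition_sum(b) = [[0.00, -0.00, 0.00], [-0.00, 0.0, -0.00], [0.00, -0.01, 0.00]] + [[3.08, 1.49, -2.12],  [1.79, 0.87, -1.24],  [-0.59, -0.28, 0.40]] + [[-0.61, 1.47, 1.28], [-0.37, 0.89, 0.78], [-1.15, 2.76, 2.41]]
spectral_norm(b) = 4.59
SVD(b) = [[-0.84, 0.19, 0.50], [-0.49, 0.10, -0.86], [-0.21, -0.98, 0.01]] @ diag([4.591741335868509, 4.098719358441313, 0.003335448234737399]) @ [[-0.53, -0.85, 0.07], [0.56, -0.41, -0.72], [0.64, -0.34, 0.69]]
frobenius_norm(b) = 6.15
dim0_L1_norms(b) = [5.62, 7.19, 4.11]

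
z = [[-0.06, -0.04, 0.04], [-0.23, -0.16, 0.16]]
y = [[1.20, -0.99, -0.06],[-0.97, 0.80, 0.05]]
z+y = [[1.14, -1.03, -0.02], [-1.2, 0.64, 0.21]]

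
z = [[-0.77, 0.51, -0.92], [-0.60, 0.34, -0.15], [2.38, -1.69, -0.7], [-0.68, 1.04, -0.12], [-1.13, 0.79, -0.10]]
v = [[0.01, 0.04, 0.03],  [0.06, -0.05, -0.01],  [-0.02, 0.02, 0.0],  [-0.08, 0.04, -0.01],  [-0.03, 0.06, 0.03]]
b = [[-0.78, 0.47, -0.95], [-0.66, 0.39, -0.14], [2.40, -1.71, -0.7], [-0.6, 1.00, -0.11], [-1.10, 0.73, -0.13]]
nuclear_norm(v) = 0.21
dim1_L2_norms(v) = [0.05, 0.08, 0.03, 0.09, 0.07]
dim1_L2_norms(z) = [1.3, 0.71, 3.0, 1.25, 1.38]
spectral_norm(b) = 3.61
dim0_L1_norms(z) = [5.56, 4.37, 1.99]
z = b + v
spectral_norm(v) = 0.14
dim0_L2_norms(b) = [2.89, 2.2, 1.2]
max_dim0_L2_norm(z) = 2.89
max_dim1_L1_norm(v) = 0.13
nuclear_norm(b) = 5.26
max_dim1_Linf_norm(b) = 2.4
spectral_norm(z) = 3.63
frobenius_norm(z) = 3.83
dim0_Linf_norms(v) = [0.08, 0.06, 0.03]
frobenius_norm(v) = 0.15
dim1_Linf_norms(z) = [0.92, 0.6, 2.38, 1.04, 1.13]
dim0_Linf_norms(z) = [2.38, 1.69, 0.92]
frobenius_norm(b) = 3.83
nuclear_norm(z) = 5.22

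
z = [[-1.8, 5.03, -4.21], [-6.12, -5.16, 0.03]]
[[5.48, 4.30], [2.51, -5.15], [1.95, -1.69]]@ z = [[-36.18, 5.38, -22.94], [27.00, 39.20, -10.72], [6.83, 18.53, -8.26]]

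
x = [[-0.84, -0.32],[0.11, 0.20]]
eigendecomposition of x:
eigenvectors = [[-0.99, 0.30],[0.11, -0.95]]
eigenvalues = [-0.8, 0.16]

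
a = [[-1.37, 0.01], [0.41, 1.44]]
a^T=[[-1.37, 0.41], [0.01, 1.44]]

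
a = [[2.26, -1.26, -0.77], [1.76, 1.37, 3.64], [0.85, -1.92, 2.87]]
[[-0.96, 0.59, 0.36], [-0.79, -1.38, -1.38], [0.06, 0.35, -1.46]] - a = [[-3.22, 1.85, 1.13], [-2.55, -2.75, -5.02], [-0.79, 2.27, -4.33]]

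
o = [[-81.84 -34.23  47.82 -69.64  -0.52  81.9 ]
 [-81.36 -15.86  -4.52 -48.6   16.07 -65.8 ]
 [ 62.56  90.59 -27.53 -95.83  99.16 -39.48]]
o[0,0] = -81.84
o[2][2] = -27.53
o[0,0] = -81.84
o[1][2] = -4.52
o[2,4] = 99.16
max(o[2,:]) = 99.16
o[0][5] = 81.9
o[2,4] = 99.16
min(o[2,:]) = -95.83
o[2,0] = 62.56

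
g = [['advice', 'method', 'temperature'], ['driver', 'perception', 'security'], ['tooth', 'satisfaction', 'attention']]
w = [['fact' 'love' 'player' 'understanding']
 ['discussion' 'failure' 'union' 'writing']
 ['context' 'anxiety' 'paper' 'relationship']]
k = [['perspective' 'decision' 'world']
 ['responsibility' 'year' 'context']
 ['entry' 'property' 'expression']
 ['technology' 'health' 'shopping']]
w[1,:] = ['discussion', 'failure', 'union', 'writing']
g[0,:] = ['advice', 'method', 'temperature']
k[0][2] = 'world'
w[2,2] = 'paper'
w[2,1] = 'anxiety'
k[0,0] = 'perspective'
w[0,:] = ['fact', 'love', 'player', 'understanding']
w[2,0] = 'context'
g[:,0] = ['advice', 'driver', 'tooth']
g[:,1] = ['method', 'perception', 'satisfaction']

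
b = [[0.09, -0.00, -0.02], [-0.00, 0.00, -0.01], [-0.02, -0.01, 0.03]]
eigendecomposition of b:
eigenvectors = [[0.96, -0.29, -0.07], [0.03, 0.33, -0.94], [-0.29, -0.9, -0.32]]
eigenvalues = [0.1, 0.03, -0.0]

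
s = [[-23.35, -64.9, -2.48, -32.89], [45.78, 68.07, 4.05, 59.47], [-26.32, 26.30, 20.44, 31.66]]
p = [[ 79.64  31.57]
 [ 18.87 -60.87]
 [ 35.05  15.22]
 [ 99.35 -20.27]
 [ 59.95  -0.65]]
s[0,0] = -23.35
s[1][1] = 68.07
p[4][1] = -0.65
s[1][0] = 45.78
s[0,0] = -23.35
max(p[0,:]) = 79.64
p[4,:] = [59.95, -0.65]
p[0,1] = 31.57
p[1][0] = 18.87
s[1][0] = 45.78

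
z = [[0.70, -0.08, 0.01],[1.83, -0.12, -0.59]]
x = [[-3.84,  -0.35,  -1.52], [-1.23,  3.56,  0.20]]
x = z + [[-4.54, -0.27, -1.53], [-3.06, 3.68, 0.79]]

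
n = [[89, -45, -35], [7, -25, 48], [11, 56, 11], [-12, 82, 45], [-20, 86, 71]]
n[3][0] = -12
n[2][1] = 56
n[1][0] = 7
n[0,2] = -35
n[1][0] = 7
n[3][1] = 82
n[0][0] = 89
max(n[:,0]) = 89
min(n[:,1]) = -45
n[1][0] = 7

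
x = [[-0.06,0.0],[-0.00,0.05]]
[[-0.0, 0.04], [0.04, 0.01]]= x@ [[0.04,-0.74], [0.78,0.26]]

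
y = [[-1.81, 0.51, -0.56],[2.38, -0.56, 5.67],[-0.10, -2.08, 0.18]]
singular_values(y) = [6.32, 2.09, 1.43]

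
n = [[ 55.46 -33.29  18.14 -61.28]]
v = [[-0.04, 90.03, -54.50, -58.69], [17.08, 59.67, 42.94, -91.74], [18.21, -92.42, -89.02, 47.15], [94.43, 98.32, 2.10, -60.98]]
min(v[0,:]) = -58.69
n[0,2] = 18.14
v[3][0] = 94.43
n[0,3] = -61.28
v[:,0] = [-0.04, 17.08, 18.21, 94.43]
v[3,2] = 2.1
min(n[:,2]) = 18.14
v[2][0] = 18.21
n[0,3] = -61.28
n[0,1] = -33.29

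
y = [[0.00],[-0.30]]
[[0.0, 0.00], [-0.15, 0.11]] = y @ [[0.49,-0.36]]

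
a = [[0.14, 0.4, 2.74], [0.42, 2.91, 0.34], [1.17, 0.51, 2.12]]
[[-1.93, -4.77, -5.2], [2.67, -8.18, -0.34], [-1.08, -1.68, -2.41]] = a@[[0.2, 2.46, 1.54], [0.99, -3.00, -0.11], [-0.86, -1.43, -1.96]]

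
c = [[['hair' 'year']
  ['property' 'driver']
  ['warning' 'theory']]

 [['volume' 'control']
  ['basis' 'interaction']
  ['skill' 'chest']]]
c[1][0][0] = 'volume'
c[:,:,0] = [['hair', 'property', 'warning'], ['volume', 'basis', 'skill']]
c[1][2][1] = 'chest'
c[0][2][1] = 'theory'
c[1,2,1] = 'chest'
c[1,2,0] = 'skill'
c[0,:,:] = [['hair', 'year'], ['property', 'driver'], ['warning', 'theory']]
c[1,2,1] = 'chest'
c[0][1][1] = 'driver'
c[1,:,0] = ['volume', 'basis', 'skill']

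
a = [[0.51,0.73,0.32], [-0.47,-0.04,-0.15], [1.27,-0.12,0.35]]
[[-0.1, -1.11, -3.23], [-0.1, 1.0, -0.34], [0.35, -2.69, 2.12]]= a@[[1.64, -1.61, 2.33],  [0.78, 0.36, -4.35],  [-4.69, -1.71, -3.88]]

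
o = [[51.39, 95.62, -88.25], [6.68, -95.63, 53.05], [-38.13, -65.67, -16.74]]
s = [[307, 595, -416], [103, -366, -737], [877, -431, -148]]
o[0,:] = [51.39, 95.62, -88.25]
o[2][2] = -16.74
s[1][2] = -737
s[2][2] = -148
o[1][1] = -95.63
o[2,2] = -16.74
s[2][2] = -148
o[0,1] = 95.62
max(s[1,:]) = 103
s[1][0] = 103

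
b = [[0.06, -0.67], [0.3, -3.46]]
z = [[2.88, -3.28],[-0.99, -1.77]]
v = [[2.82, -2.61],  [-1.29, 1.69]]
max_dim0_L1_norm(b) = 4.13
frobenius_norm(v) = 4.39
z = b + v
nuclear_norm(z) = 6.31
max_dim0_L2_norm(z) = 3.73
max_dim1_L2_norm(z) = 4.36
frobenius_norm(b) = 3.54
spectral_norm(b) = 3.54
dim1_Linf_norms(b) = [0.67, 3.46]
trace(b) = -3.40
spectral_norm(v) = 4.38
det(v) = 1.40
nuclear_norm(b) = 3.54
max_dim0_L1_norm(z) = 5.05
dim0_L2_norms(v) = [3.1, 3.11]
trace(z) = 1.11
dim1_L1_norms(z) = [6.16, 2.76]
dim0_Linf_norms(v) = [2.82, 2.61]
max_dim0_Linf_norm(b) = 3.46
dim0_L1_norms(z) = [3.87, 5.05]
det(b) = -0.01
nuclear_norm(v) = 4.70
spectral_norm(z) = 4.43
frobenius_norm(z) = 4.81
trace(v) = 4.51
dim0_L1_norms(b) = [0.36, 4.13]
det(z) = -8.34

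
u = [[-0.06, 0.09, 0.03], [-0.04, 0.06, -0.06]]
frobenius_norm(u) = 0.15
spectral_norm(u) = 0.13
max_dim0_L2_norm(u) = 0.11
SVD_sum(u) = [[-0.06, 0.09, -0.01], [-0.04, 0.06, -0.01]] + [[-0.00,0.0,0.04], [0.00,-0.00,-0.05]]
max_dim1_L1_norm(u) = 0.18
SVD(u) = [[-0.81, -0.59], [-0.59, 0.81]] @ diag([0.1303596854515376, 0.06638036162131218]) @ [[0.55, -0.83, 0.09], [0.05, -0.07, -1.00]]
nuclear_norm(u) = 0.20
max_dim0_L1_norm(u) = 0.15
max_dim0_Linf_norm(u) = 0.09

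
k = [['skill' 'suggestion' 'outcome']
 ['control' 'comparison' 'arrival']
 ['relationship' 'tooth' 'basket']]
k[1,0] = 'control'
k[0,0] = 'skill'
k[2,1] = 'tooth'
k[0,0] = 'skill'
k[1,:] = ['control', 'comparison', 'arrival']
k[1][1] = 'comparison'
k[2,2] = 'basket'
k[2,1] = 'tooth'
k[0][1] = 'suggestion'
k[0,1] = 'suggestion'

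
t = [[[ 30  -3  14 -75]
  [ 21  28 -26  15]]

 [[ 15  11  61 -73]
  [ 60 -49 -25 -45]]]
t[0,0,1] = -3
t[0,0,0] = 30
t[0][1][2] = -26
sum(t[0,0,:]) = -34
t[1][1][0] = 60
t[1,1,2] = -25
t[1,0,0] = 15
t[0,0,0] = 30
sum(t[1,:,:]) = -45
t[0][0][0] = 30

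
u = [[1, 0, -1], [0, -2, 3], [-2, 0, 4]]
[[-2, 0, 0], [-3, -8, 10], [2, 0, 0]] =u @ [[-3, 0, 0], [0, 4, -5], [-1, 0, 0]]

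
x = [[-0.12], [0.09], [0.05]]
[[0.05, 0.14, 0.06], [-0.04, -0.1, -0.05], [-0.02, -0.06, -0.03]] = x @ [[-0.45, -1.16, -0.51]]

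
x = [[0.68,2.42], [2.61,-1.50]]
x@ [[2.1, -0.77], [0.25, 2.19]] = [[2.03,4.78],[5.11,-5.29]]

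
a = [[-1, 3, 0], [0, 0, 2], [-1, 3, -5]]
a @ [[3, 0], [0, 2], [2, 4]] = [[-3, 6], [4, 8], [-13, -14]]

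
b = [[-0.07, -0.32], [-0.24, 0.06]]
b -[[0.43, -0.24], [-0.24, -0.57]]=[[-0.50, -0.08],[0.0, 0.63]]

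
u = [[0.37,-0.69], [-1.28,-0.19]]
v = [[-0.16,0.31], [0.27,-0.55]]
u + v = [[0.21, -0.38], [-1.01, -0.74]]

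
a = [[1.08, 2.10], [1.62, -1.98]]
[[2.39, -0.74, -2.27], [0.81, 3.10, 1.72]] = a@[[1.16, 0.91, -0.16], [0.54, -0.82, -1.00]]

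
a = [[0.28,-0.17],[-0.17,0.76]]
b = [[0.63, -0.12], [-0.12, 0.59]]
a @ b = [[0.20, -0.13], [-0.2, 0.47]]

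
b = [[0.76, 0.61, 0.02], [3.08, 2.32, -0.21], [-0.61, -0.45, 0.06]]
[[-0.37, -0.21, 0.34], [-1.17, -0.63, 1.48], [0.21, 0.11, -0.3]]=b @ [[0.06, 0.7, -0.01],[-0.65, -1.21, 0.59],[-0.71, -0.09, -0.67]]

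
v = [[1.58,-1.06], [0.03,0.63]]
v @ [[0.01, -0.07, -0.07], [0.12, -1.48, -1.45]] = [[-0.11, 1.46, 1.43], [0.08, -0.93, -0.92]]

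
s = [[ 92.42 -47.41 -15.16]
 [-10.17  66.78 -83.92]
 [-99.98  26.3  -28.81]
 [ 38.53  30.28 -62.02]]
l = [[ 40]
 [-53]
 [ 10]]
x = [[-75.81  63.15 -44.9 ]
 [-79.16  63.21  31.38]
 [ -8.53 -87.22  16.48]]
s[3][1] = 30.28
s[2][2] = -28.81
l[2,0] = 10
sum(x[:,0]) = -163.5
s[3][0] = 38.53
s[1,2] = -83.92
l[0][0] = 40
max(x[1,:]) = 63.21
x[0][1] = 63.15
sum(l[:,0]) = -3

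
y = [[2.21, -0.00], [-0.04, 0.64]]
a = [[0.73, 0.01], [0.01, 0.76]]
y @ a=[[1.61,0.02],  [-0.02,0.49]]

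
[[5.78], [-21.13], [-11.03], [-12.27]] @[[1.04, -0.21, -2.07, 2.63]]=[[6.01, -1.21, -11.96, 15.20], [-21.98, 4.44, 43.74, -55.57], [-11.47, 2.32, 22.83, -29.01], [-12.76, 2.58, 25.40, -32.27]]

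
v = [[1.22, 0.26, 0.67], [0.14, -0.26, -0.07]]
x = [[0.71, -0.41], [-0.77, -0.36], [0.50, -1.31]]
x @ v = [[0.81, 0.29, 0.50], [-0.99, -0.11, -0.49], [0.43, 0.47, 0.43]]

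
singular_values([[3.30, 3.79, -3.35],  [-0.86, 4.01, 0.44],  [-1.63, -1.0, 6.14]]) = [8.35, 4.61, 1.95]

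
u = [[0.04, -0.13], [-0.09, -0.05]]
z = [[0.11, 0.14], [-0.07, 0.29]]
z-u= [[0.07, 0.27], [0.02, 0.34]]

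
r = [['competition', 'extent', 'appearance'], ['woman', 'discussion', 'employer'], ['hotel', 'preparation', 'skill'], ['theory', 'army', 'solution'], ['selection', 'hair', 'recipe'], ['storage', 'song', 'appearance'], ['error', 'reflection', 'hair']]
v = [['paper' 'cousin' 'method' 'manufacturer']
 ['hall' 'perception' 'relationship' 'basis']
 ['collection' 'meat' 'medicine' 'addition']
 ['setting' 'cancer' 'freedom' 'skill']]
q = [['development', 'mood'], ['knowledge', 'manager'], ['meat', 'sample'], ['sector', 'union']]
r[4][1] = 'hair'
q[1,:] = ['knowledge', 'manager']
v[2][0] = 'collection'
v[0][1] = 'cousin'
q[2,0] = 'meat'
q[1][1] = 'manager'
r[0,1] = 'extent'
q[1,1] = 'manager'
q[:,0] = ['development', 'knowledge', 'meat', 'sector']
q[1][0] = 'knowledge'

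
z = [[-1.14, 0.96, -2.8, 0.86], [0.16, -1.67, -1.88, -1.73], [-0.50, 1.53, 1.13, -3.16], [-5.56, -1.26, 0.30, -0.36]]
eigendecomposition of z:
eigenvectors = [[0.30-0.26j, 0.30+0.26j, (0.08+0.31j), 0.08-0.31j], [-0.00-0.29j, (-0+0.29j), -0.71+0.00j, -0.71-0.00j], [-0.62+0.00j, (-0.62-0j), (-0.13+0.28j), -0.13-0.28j], [(0.12+0.6j), (0.12-0.6j), -0.39+0.38j, (-0.39-0.38j)]]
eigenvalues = [(1.98+3.53j), (1.98-3.53j), (-3+1.6j), (-3-1.6j)]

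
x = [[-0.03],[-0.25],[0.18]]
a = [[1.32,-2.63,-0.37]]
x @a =[[-0.04, 0.08, 0.01], [-0.33, 0.66, 0.09], [0.24, -0.47, -0.07]]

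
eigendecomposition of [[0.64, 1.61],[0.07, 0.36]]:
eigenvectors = [[0.99, -0.95], [0.14, 0.3]]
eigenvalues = [0.86, 0.14]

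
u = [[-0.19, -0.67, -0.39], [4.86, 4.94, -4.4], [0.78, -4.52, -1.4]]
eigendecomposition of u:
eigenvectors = [[0.06, -0.68, 0.21], [-0.88, 0.01, 0.37], [0.48, -0.73, 0.91]]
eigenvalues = [7.02, -0.6, -3.07]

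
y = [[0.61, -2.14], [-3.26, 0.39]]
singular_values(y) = [3.45, 1.95]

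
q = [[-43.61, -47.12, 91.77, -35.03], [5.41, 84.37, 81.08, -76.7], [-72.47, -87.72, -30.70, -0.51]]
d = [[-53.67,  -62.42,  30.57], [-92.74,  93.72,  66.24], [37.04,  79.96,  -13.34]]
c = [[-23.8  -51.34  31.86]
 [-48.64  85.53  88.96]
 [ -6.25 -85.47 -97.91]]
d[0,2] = 30.57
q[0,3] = -35.03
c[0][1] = -51.34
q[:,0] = [-43.61, 5.41, -72.47]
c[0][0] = -23.8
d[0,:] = [-53.67, -62.42, 30.57]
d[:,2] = [30.57, 66.24, -13.34]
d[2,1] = 79.96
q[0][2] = 91.77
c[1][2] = 88.96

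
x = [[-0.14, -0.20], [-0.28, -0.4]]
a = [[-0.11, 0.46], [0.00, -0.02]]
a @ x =[[-0.11, -0.16], [0.01, 0.01]]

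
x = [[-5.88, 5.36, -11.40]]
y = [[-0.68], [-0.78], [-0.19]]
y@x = [[4.0,-3.64,7.75], [4.59,-4.18,8.89], [1.12,-1.02,2.17]]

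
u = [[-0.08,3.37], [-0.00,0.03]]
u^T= [[-0.08,-0.0],[3.37,0.03]]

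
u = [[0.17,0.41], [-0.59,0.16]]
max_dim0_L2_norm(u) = 0.61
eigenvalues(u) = [(0.17+0.49j), (0.17-0.49j)]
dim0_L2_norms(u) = [0.61, 0.44]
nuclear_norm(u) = 1.05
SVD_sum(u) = [[0.11, -0.02], [-0.6, 0.08]] + [[0.06, 0.43],[0.01, 0.08]]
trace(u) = 0.33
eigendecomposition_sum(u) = [[0.09+0.25j, (0.2-0.07j)],  [(-0.3+0.1j), (0.08+0.25j)]] + [[0.09-0.25j, 0.20+0.07j], [-0.30-0.10j, 0.08-0.25j]]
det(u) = 0.27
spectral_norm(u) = 0.62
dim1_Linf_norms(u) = [0.41, 0.59]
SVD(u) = [[-0.19, 0.98],  [0.98, 0.19]] @ diag([0.6166603863816099, 0.4363828226084105]) @ [[-0.99, 0.13], [0.13, 0.99]]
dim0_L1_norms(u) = [0.76, 0.57]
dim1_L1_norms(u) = [0.58, 0.75]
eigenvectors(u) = [[(-0.01-0.64j), -0.01+0.64j], [(0.77+0j), (0.77-0j)]]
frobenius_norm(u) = 0.76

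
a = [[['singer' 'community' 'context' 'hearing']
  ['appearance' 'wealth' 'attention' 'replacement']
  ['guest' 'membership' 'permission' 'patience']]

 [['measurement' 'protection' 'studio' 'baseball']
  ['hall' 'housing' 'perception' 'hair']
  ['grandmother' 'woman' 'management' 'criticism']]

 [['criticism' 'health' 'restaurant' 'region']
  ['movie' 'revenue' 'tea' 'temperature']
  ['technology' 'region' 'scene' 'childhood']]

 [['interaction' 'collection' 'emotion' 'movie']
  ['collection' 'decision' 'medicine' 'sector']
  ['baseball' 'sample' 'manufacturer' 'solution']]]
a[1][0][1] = 'protection'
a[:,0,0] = ['singer', 'measurement', 'criticism', 'interaction']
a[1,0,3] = 'baseball'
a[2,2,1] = 'region'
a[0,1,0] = 'appearance'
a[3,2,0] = 'baseball'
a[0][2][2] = 'permission'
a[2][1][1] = 'revenue'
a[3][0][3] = 'movie'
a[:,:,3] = [['hearing', 'replacement', 'patience'], ['baseball', 'hair', 'criticism'], ['region', 'temperature', 'childhood'], ['movie', 'sector', 'solution']]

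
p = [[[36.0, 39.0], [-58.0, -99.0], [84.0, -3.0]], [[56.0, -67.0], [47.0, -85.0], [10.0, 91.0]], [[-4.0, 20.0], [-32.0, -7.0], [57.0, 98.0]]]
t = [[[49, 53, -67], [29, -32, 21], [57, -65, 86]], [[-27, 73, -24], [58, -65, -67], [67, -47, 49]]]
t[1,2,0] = 67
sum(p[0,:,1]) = -63.0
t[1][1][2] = -67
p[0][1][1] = -99.0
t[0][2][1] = -65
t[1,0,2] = -24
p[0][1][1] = -99.0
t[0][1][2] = 21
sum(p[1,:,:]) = 52.0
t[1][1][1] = -65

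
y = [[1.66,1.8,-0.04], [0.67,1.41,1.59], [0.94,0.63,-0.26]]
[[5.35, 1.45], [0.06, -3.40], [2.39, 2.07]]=y@ [[-0.40, 3.34], [3.28, -2.31], [-2.70, -1.5]]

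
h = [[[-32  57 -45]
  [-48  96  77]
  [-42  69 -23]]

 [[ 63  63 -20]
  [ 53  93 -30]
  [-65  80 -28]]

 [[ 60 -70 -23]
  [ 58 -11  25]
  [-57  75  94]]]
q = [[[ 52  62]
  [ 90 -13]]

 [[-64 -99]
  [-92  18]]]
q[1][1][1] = 18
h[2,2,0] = -57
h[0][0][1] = 57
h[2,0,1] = -70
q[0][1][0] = 90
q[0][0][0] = 52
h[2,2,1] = 75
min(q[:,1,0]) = -92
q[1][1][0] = -92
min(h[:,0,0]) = -32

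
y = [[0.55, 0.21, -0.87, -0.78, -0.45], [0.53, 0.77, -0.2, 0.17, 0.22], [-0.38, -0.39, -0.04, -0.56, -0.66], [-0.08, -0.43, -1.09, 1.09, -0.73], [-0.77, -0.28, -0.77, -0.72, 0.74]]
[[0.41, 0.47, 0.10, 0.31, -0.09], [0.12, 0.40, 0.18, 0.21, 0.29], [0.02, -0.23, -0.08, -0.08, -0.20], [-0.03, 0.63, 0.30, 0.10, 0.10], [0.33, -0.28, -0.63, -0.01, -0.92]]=y @[[0.09, 0.41, 0.31, 0.18, 0.32], [0.05, 0.12, 0.06, 0.11, 0.24], [-0.26, -0.38, 0.05, -0.18, 0.26], [-0.21, 0.2, 0.2, -0.04, 0.28], [0.08, -0.11, -0.26, -0.01, -0.28]]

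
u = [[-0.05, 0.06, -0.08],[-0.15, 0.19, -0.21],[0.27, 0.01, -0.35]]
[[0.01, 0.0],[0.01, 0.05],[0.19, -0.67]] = u @ [[0.29,-0.86], [-0.09,1.02], [-0.33,1.28]]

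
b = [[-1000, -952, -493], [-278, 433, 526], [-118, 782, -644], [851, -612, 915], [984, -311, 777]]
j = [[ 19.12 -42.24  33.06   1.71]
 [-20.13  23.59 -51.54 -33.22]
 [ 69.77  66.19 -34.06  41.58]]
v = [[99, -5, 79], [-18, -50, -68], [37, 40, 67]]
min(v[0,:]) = -5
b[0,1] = -952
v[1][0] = -18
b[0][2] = -493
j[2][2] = -34.06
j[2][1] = 66.19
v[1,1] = -50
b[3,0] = 851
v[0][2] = 79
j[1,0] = -20.13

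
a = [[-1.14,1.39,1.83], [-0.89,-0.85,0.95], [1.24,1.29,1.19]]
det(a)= 5.488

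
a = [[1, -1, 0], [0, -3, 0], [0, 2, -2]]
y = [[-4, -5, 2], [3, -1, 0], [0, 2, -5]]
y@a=[[-4, 23, -4], [3, 0, 0], [0, -16, 10]]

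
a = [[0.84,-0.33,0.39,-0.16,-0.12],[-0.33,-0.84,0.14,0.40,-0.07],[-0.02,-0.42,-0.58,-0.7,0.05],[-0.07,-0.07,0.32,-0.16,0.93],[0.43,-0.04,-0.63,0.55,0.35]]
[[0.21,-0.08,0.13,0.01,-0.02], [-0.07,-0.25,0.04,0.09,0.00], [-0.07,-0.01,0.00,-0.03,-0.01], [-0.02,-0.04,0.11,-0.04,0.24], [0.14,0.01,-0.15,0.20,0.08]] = a @ [[0.26, 0.02, 0.02, 0.07, -0.0], [0.02, 0.24, -0.08, -0.07, -0.01], [0.02, -0.08, 0.18, -0.10, 0.03], [0.07, -0.07, -0.10, 0.17, 0.02], [-0.00, -0.01, 0.03, 0.02, 0.25]]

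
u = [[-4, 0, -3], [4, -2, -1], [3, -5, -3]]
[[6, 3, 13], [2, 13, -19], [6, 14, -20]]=u @ [[0, 3, -4], [0, 2, 1], [-2, -5, 1]]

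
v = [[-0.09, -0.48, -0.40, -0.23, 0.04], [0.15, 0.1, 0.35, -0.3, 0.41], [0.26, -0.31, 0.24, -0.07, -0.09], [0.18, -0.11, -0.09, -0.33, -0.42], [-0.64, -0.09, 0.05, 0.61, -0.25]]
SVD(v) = [[0.07,-0.70,-0.68,0.19,-0.1],[0.42,0.48,-0.26,0.35,-0.63],[0.21,-0.14,0.35,0.84,0.35],[0.22,-0.51,0.59,-0.15,-0.57],[-0.85,0.02,0.05,0.35,-0.38]] @ diag([1.0650100937467408, 0.8000616888800894, 0.5276859007677652, 0.4379003879989655, 0.22033073894752647]) @ [[0.65, -0.00, 0.1, -0.70, 0.26], [-0.01, 0.6, 0.58, 0.26, 0.49], [0.35, 0.23, 0.41, 0.09, -0.8], [-0.00, -0.75, 0.63, 0.13, 0.11], [0.67, -0.12, -0.31, 0.64, 0.18]]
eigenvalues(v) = [(-0.25+0.68j), (-0.25-0.68j), (0.25+0.45j), (0.25-0.45j), (-0.32+0j)]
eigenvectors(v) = [[0.05+0.37j, 0.05-0.37j, 0.03-0.49j, 0.03+0.49j, (0.66+0j)], [(0.37+0.23j), (0.37-0.23j), 0.08+0.48j, (0.08-0.48j), (0.1+0j)], [0.08+0.01j, 0.08-0.01j, -0.61+0.00j, (-0.61-0j), -0.12+0.00j], [0.10-0.37j, (0.1+0.37j), (-0.11-0.31j), -0.11+0.31j, (0.69+0j)], [-0.72+0.00j, (-0.72-0j), (-0.06+0.21j), (-0.06-0.21j), 0.26+0.00j]]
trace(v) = -0.33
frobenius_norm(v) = 1.51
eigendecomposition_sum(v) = [[(-0.03+0.16j), (-0.1+0.03j), (-0.03+0.04j), -0.01-0.17j, 0.13+0.05j], [0.12+0.15j, (-0.04+0.11j), 0.02+0.05j, -0.16-0.12j, (0.14-0.08j)], [0.03+0.01j, 0.02j, 0.01+0.01j, -0.04-0.01j, (0.02-0.03j)], [0.10-0.14j, 0.10+0.01j, (0.04-0.03j), (-0.06+0.17j), -0.10-0.10j], [-0.30-0.10j, (-0.04-0.19j), -0.07-0.06j, 0.33+0.03j, -0.13+0.23j]] + [[(-0.03-0.16j),(-0.1-0.03j),-0.03-0.04j,(-0.01+0.17j),(0.13-0.05j)],[(0.12-0.15j),-0.04-0.11j,(0.02-0.05j),(-0.16+0.12j),(0.14+0.08j)],[0.03-0.01j,0.00-0.02j,0.01-0.01j,(-0.04+0.01j),0.02+0.03j],[0.10+0.14j,(0.1-0.01j),(0.04+0.03j),(-0.06-0.17j),-0.10+0.10j],[(-0.3+0.1j),(-0.04+0.19j),(-0.07+0.06j),0.33-0.03j,(-0.13-0.23j)]] + [[(0.03+0.07j), (-0.07-0.14j), -0.18+0.08j, (-0.02-0.01j), (-0.06-0.06j)], [(-0.04-0.07j), 0.10+0.12j, 0.16-0.12j, 0.03+0.01j, 0.07+0.04j], [(0.09-0.04j), -0.17+0.10j, (0.11+0.22j), (-0.01+0.03j), (-0.07+0.08j)], [(0.04+0.04j), -0.08-0.07j, -0.09+0.10j, (-0.02-0j), (-0.05-0.02j)], [-0.00-0.03j, (0.02+0.07j), 0.09-0.02j, 0.01+0.01j, 0.02+0.03j]] + [[(0.03-0.07j), (-0.07+0.14j), (-0.18-0.08j), -0.02+0.01j, (-0.06+0.06j)], [-0.04+0.07j, (0.1-0.12j), (0.16+0.12j), 0.03-0.01j, (0.07-0.04j)], [(0.09+0.04j), -0.17-0.10j, 0.11-0.22j, (-0.01-0.03j), (-0.07-0.08j)], [(0.04-0.04j), (-0.08+0.07j), -0.09-0.10j, (-0.02+0j), -0.05+0.02j], [-0.00+0.03j, (0.02-0.07j), 0.09+0.02j, (0.01-0.01j), 0.02-0.03j]] + [[(-0.08+0j), -0.14-0.00j, (0.02+0j), (-0.17-0j), (-0.1+0j)], [-0.01+0.00j, (-0.02-0j), 0.00+0.00j, (-0.03-0j), -0.02+0.00j], [0.01-0.00j, 0.03+0.00j, (-0-0j), (0.03+0j), 0.02-0.00j], [(-0.08+0j), (-0.15-0j), (0.02+0j), -0.17-0.00j, (-0.11+0j)], [(-0.03+0j), -0.06-0.00j, (0.01+0j), -0.07-0.00j, -0.04+0.00j]]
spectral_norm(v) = 1.07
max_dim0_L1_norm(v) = 1.54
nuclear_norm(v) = 3.05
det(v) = -0.04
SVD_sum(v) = [[0.05, -0.00, 0.01, -0.05, 0.02], [0.30, -0.00, 0.05, -0.32, 0.12], [0.14, -0.00, 0.02, -0.15, 0.06], [0.15, -0.00, 0.02, -0.16, 0.06], [-0.59, 0.0, -0.09, 0.64, -0.24]] + [[0.0, -0.34, -0.32, -0.14, -0.27],[-0.00, 0.23, 0.22, 0.1, 0.19],[0.0, -0.07, -0.06, -0.03, -0.06],[0.00, -0.25, -0.24, -0.11, -0.2],[-0.00, 0.01, 0.01, 0.0, 0.01]] + [[-0.13, -0.08, -0.15, -0.03, 0.29],[-0.05, -0.03, -0.06, -0.01, 0.11],[0.07, 0.04, 0.07, 0.02, -0.15],[0.11, 0.07, 0.13, 0.03, -0.25],[0.01, 0.01, 0.01, 0.0, -0.02]] + [[-0.00, -0.06, 0.05, 0.01, 0.01], [-0.00, -0.11, 0.1, 0.02, 0.02], [-0.0, -0.28, 0.23, 0.05, 0.04], [0.00, 0.05, -0.04, -0.01, -0.01], [-0.0, -0.12, 0.10, 0.02, 0.02]] + [[-0.01, 0.00, 0.01, -0.01, -0.0], [-0.09, 0.02, 0.04, -0.09, -0.02], [0.05, -0.01, -0.02, 0.05, 0.01], [-0.08, 0.01, 0.04, -0.08, -0.02], [-0.06, 0.01, 0.03, -0.05, -0.01]]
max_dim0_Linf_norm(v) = 0.64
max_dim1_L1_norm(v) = 1.64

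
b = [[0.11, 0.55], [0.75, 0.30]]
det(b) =-0.380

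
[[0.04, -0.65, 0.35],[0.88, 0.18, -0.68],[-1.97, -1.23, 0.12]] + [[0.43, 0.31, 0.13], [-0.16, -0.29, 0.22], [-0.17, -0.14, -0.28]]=[[0.47, -0.34, 0.48], [0.72, -0.11, -0.46], [-2.14, -1.37, -0.16]]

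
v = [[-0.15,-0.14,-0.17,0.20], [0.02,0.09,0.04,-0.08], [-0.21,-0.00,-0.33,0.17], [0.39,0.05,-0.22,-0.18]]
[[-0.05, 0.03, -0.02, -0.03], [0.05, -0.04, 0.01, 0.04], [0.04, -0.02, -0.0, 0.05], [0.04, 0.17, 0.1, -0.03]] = v @ [[-0.15, 0.54, -0.01, -0.07], [0.4, -0.21, -0.19, 0.59], [-0.16, -0.11, -0.19, -0.01], [-0.24, 0.31, -0.41, 0.18]]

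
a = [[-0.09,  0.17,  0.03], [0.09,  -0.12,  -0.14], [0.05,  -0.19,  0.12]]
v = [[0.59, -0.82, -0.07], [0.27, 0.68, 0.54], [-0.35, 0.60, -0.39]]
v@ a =[[-0.13, 0.21, 0.12], [0.06, -0.14, -0.02], [0.07, -0.06, -0.14]]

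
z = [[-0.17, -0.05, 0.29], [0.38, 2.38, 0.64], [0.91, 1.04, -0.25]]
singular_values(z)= [2.74, 0.89, 0.14]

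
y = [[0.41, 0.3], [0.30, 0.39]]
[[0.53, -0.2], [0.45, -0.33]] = y@[[1.01,0.32], [0.37,-1.09]]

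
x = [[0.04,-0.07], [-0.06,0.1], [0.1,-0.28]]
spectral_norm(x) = 0.33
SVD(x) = [[-0.24, 0.47], [0.35, -0.78], [-0.9, -0.43]] @ diag([0.3284929855882365, 0.024338414478488574]) @ [[-0.37, 0.93], [0.93, 0.37]]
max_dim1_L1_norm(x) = 0.38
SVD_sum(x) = [[0.03,-0.07], [-0.04,0.11], [0.11,-0.28]] + [[0.01, 0.00], [-0.02, -0.01], [-0.01, -0.00]]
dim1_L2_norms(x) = [0.08, 0.12, 0.3]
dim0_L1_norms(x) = [0.2, 0.45]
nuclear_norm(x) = 0.35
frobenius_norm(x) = 0.33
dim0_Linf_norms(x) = [0.1, 0.28]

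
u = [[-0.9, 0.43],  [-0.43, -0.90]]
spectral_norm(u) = 1.00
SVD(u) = [[-0.9, -0.43],  [-0.43, 0.9]] @ diag([0.9974467404327912, 0.9974467404327912]) @ [[1.0, 0.0], [-0.00, -1.00]]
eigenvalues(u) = [(-0.9+0.43j), (-0.9-0.43j)]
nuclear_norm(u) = 1.99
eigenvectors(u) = [[0.71+0.00j, 0.71-0.00j],  [0.00+0.71j, -0.71j]]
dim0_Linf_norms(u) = [0.9, 0.9]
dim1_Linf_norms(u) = [0.9, 0.9]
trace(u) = -1.80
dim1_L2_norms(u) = [1.0, 1.0]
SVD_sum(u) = [[-0.90, 0.00], [-0.43, 0.0]] + [[0.00, 0.43], [0.0, -0.9]]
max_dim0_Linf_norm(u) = 0.9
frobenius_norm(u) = 1.41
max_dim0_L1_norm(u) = 1.33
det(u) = 0.99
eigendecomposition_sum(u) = [[-0.45+0.22j, 0.22+0.45j], [(-0.22-0.45j), (-0.45+0.22j)]] + [[-0.45-0.22j, (0.22-0.45j)], [(-0.22+0.45j), -0.45-0.22j]]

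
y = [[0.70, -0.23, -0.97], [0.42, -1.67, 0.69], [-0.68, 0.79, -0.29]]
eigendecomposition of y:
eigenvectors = [[-0.08, 0.91, 0.64], [0.90, 0.03, 0.51], [-0.44, -0.42, 0.58]]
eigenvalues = [-2.04, 1.13, -0.35]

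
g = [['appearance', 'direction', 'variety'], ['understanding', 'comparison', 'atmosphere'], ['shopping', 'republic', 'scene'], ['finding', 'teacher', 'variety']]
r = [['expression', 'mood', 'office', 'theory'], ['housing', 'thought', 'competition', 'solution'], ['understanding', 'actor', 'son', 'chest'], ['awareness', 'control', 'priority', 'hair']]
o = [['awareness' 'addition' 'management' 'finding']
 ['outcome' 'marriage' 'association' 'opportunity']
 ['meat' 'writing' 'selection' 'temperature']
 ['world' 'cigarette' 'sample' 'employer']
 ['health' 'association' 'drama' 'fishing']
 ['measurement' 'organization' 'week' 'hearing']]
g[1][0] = 'understanding'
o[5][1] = 'organization'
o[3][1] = 'cigarette'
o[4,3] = 'fishing'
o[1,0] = 'outcome'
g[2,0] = 'shopping'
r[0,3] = 'theory'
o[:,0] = ['awareness', 'outcome', 'meat', 'world', 'health', 'measurement']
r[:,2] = ['office', 'competition', 'son', 'priority']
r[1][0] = 'housing'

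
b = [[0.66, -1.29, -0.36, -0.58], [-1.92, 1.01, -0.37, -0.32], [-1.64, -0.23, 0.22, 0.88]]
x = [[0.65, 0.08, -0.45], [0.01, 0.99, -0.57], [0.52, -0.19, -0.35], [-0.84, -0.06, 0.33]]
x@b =[[1.01,-0.65,-0.36,-0.80],[-0.96,1.12,-0.5,-0.82],[1.28,-0.78,-0.19,-0.55],[-0.98,0.95,0.4,0.80]]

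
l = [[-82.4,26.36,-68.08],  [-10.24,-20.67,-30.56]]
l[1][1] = -20.67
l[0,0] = -82.4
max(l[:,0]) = -10.24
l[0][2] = -68.08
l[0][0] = -82.4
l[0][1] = 26.36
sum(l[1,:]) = -61.47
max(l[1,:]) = -10.24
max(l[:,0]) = -10.24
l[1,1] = -20.67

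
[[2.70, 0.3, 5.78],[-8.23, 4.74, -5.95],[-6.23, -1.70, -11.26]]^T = [[2.70, -8.23, -6.23], [0.3, 4.74, -1.7], [5.78, -5.95, -11.26]]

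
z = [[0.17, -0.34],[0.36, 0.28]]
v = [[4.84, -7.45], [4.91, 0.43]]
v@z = [[-1.86,-3.73], [0.99,-1.55]]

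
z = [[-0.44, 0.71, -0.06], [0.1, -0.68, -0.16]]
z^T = [[-0.44, 0.1],[0.71, -0.68],[-0.06, -0.16]]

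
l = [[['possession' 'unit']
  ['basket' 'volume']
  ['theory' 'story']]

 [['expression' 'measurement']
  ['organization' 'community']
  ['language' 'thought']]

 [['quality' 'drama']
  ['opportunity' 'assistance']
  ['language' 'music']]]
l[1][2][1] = 'thought'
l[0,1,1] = 'volume'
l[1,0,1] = 'measurement'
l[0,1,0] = 'basket'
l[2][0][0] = 'quality'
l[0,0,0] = 'possession'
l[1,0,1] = 'measurement'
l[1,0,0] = 'expression'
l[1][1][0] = 'organization'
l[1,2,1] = 'thought'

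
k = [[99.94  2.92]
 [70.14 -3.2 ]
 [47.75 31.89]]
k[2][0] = 47.75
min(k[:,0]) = 47.75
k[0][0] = 99.94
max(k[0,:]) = 99.94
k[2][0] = 47.75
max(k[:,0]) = 99.94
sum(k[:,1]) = 31.61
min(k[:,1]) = -3.2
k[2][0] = 47.75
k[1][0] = 70.14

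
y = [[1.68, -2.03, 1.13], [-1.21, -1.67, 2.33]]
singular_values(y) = [3.61, 2.21]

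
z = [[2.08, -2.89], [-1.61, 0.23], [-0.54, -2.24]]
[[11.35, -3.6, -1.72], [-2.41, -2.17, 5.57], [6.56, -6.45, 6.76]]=z@ [[1.04, 1.7, -3.76],[-3.18, 2.47, -2.11]]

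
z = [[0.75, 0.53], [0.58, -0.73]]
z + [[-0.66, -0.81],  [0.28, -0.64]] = [[0.09, -0.28], [0.86, -1.37]]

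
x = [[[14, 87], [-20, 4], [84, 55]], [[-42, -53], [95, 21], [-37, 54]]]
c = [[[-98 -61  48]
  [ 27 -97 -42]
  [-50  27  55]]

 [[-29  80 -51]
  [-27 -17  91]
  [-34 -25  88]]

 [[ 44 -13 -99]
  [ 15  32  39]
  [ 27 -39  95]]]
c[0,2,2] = 55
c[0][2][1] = 27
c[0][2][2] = 55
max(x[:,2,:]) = 84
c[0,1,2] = -42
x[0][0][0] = 14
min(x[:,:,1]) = -53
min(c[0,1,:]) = -97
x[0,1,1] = 4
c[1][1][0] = -27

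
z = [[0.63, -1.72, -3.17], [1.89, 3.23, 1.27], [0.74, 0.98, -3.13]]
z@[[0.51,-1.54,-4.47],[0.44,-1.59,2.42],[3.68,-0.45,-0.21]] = [[-12.1, 3.19, -6.31],[7.06, -8.62, -0.90],[-10.71, -1.29, -0.28]]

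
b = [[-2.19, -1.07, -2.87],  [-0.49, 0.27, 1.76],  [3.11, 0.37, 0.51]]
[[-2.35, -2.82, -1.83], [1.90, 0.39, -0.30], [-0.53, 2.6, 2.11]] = b @ [[-0.39,0.79,0.6], [0.66,-0.3,0.83], [0.87,0.49,-0.13]]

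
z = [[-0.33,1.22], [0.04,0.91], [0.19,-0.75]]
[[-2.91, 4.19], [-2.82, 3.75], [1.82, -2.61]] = z @ [[-2.26,2.19],[-3.0,4.03]]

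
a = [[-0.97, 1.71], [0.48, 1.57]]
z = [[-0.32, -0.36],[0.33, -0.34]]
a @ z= [[0.87, -0.23], [0.36, -0.71]]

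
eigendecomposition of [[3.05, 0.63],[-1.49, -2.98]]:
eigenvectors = [[0.97, -0.11], [-0.25, 0.99]]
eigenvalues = [2.89, -2.82]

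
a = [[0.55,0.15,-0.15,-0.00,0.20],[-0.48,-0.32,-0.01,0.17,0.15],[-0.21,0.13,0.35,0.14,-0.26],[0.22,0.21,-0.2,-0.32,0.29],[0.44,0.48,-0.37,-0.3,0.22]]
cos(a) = [[0.83, -0.05, 0.1, 0.03, -0.1], [0.0, 0.93, 0.01, 0.08, 0.03], [0.16, 0.06, 0.9, -0.05, 0.06], [-0.06, -0.0, 0.07, 0.99, -0.05], [-0.05, 0.05, 0.11, -0.03, 0.90]]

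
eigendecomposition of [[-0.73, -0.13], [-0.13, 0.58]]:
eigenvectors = [[-1.0, 0.10], [-0.1, -1.0]]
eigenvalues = [-0.74, 0.59]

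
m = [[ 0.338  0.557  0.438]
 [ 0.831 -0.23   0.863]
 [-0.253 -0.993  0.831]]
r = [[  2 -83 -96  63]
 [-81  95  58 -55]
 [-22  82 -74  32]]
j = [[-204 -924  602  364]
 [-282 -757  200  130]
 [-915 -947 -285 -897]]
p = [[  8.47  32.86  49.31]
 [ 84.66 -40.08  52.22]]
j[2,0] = -915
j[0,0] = -204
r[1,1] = 95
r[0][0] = 2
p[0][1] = 32.86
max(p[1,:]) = 84.66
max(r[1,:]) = 95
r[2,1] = 82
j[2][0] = -915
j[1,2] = 200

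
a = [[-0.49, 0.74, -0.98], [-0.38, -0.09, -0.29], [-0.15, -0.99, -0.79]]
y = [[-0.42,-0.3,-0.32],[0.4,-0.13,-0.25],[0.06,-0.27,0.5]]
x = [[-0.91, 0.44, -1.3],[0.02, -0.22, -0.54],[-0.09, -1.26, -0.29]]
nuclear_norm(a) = 2.91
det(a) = -0.44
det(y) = 0.15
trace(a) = -1.37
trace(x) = -1.42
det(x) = 0.64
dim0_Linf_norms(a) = [0.49, 0.99, 0.98]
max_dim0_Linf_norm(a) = 0.99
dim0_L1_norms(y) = [0.88, 0.7, 1.07]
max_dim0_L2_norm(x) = 1.44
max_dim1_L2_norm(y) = 0.61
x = a + y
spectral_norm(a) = 1.41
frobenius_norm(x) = 2.18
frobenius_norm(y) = 0.97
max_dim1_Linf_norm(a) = 0.99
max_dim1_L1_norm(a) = 2.21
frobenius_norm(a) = 1.90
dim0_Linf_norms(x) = [0.91, 1.26, 1.3]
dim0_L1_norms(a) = [1.02, 1.82, 2.06]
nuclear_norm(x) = 3.31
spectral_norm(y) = 0.67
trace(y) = -0.05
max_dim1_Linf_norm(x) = 1.3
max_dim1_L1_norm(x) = 2.65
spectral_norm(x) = 1.69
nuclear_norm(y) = 1.64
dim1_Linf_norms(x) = [1.3, 0.54, 1.26]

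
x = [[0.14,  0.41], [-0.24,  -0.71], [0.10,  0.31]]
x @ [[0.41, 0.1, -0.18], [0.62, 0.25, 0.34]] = [[0.31, 0.12, 0.11], [-0.54, -0.2, -0.2], [0.23, 0.09, 0.09]]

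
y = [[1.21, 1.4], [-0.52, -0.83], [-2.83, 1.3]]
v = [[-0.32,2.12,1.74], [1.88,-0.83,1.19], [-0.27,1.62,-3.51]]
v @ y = [[-6.41, 0.05], [-0.66, 4.87], [8.76, -6.29]]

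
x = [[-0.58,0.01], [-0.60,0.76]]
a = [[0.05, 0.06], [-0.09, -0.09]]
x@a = [[-0.03,-0.04], [-0.10,-0.10]]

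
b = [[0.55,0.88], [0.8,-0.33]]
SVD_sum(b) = [[0.75,0.65], [0.29,0.25]] + [[-0.20,0.23], [0.51,-0.58]]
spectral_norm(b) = 1.07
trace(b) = 0.22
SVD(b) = [[-0.93,-0.36], [-0.36,0.93]] @ diag([1.065308566397572, 0.8312145681831797]) @ [[-0.75, -0.66], [0.66, -0.75]]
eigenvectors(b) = [[0.87, -0.54], [0.5, 0.84]]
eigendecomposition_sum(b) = [[0.77, 0.49], [0.45, 0.28]] + [[-0.22, 0.39], [0.35, -0.61]]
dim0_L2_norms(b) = [0.97, 0.94]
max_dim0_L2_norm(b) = 0.97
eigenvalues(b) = [1.06, -0.84]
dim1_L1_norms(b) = [1.43, 1.13]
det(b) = -0.89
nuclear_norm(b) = 1.90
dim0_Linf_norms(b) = [0.8, 0.88]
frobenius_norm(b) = 1.35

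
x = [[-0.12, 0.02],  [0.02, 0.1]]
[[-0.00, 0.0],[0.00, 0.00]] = x @ [[0.01, -0.0], [0.0, -0.00]]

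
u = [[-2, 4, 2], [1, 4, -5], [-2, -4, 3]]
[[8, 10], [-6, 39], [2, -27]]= u@[[0, -2], [1, 4], [2, -5]]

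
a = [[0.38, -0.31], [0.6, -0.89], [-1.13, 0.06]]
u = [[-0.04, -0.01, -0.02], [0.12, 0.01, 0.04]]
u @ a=[[0.0, 0.02], [0.01, -0.04]]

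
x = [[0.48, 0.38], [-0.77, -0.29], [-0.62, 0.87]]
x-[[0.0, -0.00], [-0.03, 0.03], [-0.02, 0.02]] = [[0.48, 0.38], [-0.74, -0.32], [-0.6, 0.85]]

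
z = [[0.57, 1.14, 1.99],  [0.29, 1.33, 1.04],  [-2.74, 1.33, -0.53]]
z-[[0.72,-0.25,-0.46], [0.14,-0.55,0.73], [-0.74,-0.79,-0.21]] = [[-0.15,1.39,2.45],[0.15,1.88,0.31],[-2.00,2.12,-0.32]]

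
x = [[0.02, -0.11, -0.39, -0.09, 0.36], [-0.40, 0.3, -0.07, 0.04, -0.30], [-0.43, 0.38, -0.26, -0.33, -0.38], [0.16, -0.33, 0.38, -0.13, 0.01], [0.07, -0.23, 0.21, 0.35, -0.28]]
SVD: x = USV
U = [[-0.03, 0.71, -0.2, -0.61, -0.29],[0.5, -0.3, -0.22, 0.06, -0.78],[0.74, -0.07, 0.37, -0.41, 0.37],[-0.38, -0.24, 0.74, -0.32, -0.38],[-0.22, -0.59, -0.47, -0.59, 0.17]]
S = [1.05, 0.74, 0.42, 0.22, 0.13]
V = [[-0.57, 0.58, -0.39, -0.24, -0.37],[0.11, 0.03, -0.61, -0.31, 0.72],[0.02, -0.08, 0.43, -0.90, -0.02],[0.22, 0.78, 0.44, 0.13, 0.36],[0.79, 0.2, -0.32, -0.14, -0.46]]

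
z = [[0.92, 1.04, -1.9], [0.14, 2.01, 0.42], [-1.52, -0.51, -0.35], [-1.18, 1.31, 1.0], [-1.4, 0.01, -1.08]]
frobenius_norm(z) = 4.44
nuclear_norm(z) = 7.67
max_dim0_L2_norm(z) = 2.66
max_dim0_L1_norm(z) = 5.16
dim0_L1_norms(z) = [5.16, 4.88, 4.75]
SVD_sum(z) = [[1.0, 1.33, -0.28],[0.95, 1.26, -0.27],[-0.74, -0.98, 0.21],[0.1, 0.13, -0.03],[-0.38, -0.50, 0.11]] + [[0.62, -0.63, -0.74],[-0.69, 0.7, 0.83],[-0.17, 0.17, 0.2],[-1.07, 1.08, 1.28],[-0.03, 0.04, 0.04]] + [[-0.7, 0.34, -0.87], [-0.11, 0.05, -0.14], [-0.61, 0.30, -0.76], [-0.2, 0.1, -0.25], [-0.99, 0.48, -1.23]]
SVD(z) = [[0.62, -0.43, 0.51],[0.59, 0.48, 0.08],[-0.46, 0.12, 0.44],[0.06, 0.75, 0.15],[-0.24, 0.02, 0.72]] @ diag([2.713948123032249, 2.656646339930665, 2.297567367896474]) @ [[0.59, 0.79, -0.17], [-0.54, 0.54, 0.64], [-0.6, 0.29, -0.75]]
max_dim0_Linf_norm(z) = 2.01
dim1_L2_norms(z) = [2.35, 2.06, 1.64, 2.03, 1.77]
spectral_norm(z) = 2.71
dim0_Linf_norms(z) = [1.52, 2.01, 1.9]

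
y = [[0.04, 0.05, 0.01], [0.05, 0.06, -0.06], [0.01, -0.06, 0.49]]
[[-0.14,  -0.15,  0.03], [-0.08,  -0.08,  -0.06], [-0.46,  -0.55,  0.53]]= y @ [[-0.47, -0.93, -1.86], [-2.19, -1.90, 1.88], [-1.20, -1.33, 1.34]]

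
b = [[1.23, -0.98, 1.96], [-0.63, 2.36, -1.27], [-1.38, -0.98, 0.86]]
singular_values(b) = [3.64, 1.84, 0.94]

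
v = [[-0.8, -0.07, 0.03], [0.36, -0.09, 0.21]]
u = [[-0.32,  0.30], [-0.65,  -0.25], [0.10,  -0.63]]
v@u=[[0.30,-0.24], [-0.04,-0.00]]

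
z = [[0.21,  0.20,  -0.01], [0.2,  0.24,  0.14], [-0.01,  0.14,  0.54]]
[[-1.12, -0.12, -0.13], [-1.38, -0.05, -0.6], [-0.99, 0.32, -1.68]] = z@[[-3.24,2.97,1.15], [-2.27,-3.62,-1.97], [-1.31,1.58,-2.57]]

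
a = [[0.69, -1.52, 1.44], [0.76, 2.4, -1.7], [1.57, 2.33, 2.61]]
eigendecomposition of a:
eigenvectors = [[(-0.76+0j), (0.66+0j), 0.66-0.00j], [0.54+0.00j, -0.58-0.26j, -0.58+0.26j], [(-0.35+0j), -0.18+0.36j, -0.18-0.36j]]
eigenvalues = [(2.43+0j), (1.64+1.4j), (1.64-1.4j)]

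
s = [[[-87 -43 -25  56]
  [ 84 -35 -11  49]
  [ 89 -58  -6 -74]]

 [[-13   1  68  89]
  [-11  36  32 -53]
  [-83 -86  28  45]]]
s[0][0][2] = -25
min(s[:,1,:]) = -53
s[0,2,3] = -74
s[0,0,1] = -43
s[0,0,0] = -87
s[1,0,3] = 89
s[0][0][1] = -43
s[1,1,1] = 36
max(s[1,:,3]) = 89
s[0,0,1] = -43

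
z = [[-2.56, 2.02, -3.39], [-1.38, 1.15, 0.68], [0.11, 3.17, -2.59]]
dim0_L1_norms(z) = [4.05, 6.34, 6.66]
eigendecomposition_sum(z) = [[(0.04+0j), -0.13+0.00j, -0.05-0.00j],[-0.42+0.00j, 1.35+0.00j, (0.53+0j)],[-0.30+0.00j, 0.98+0.00j, 0.39+0.00j]] + [[(-1.3+1.1j), (1.08+1.87j), (-1.67-2.43j)], [-0.48+0.01j, -0.10+0.60j, 0.07-0.83j], [(0.21+0.84j), (1.1-0.07j), (-1.49+0.21j)]] + [[-1.30-1.10j, (1.08-1.87j), -1.67+2.43j], [(-0.48-0.01j), (-0.1-0.6j), (0.07+0.83j)], [0.21-0.84j, (1.1+0.07j), -1.49-0.21j]]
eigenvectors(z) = [[(0.08+0j), -0.86+0.00j, -0.86-0.00j],[(-0.81+0j), -0.19-0.16j, (-0.19+0.16j)],[-0.58+0.00j, -0.20+0.39j, -0.20-0.39j]]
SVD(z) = [[-0.76, -0.51, -0.4], [-0.12, -0.5, 0.86], [-0.63, 0.71, 0.32]] @ diag([5.920948406091819, 2.2023903606579847, 1.6359543611236622]) @ [[0.35, -0.62, 0.7], [0.93, 0.29, -0.2], [-0.08, 0.73, 0.68]]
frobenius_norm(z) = 6.53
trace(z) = -4.00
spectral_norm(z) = 5.92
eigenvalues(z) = [(1.78+0j), (-2.89+1.91j), (-2.89-1.91j)]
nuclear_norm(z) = 9.76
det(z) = 21.33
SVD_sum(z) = [[-1.57,2.82,-3.17], [-0.25,0.45,-0.5], [-1.3,2.34,-2.63]] + [[-1.04, -0.33, 0.23],[-1.02, -0.32, 0.22],[1.45, 0.45, -0.32]] + [[0.05, -0.47, -0.45], [-0.11, 1.02, 0.96], [-0.04, 0.38, 0.36]]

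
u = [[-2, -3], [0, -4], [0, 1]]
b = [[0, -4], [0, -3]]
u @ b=[[0, 17], [0, 12], [0, -3]]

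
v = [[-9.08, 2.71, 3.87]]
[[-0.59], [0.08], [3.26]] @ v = [[5.36, -1.6, -2.28], [-0.73, 0.22, 0.31], [-29.6, 8.83, 12.62]]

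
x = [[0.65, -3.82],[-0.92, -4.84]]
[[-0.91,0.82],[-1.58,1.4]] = x@[[0.24, -0.21], [0.28, -0.25]]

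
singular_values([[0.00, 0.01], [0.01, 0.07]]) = [0.07, 0.0]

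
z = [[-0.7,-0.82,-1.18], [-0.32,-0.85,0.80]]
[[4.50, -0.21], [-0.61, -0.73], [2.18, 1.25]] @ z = [[-3.08, -3.51, -5.48],[0.66, 1.12, 0.14],[-1.93, -2.85, -1.57]]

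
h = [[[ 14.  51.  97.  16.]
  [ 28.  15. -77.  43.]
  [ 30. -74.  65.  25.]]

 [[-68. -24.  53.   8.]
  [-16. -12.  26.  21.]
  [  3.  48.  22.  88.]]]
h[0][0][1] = 51.0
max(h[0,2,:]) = 65.0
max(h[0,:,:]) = 97.0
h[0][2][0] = 30.0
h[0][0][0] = 14.0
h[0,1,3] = 43.0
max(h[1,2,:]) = 88.0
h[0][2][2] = 65.0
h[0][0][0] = 14.0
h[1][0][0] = -68.0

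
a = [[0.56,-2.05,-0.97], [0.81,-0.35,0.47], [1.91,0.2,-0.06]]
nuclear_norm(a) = 4.98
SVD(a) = [[-0.87, 0.49, 0.08], [-0.25, -0.30, -0.92], [-0.42, -0.82, 0.38]] @ diag([2.451407051846929, 1.9490245652884248, 0.583186685425361]) @ [[-0.61, 0.73, 0.31], [-0.79, -0.54, -0.29], [0.04, 0.42, -0.91]]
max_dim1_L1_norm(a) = 3.58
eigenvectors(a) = [[0.68+0.00j, (0.68-0j), (-0.23+0j)],[(-0.02-0.33j), (-0.02+0.33j), (-0.53+0j)],[0.13-0.64j, (0.13+0.64j), (0.82+0j)]]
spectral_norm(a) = 2.45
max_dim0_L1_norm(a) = 3.28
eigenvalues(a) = [(0.44+1.91j), (0.44-1.91j), (-0.72+0j)]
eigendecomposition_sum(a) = [[(0.29+0.91j), -0.94-0.02j, (-0.53+0.24j)], [0.43-0.17j, 0.02+0.46j, 0.13+0.25j], [0.91-0.10j, (-0.2+0.88j), (0.13+0.55j)]] + [[(0.29-0.91j), (-0.94+0.02j), (-0.53-0.24j)], [(0.43+0.17j), (0.02-0.46j), 0.13-0.25j], [0.91+0.10j, -0.20-0.88j, (0.13-0.55j)]] + [[(-0.02-0j), (-0.17-0j), 0.09+0.00j], [-0.05-0.00j, -0.39-0.00j, (0.2+0j)], [0.08+0.00j, 0.60+0.00j, (-0.31-0j)]]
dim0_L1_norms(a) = [3.28, 2.6, 1.5]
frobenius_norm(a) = 3.19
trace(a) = 0.15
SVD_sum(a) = [[1.31, -1.56, -0.66], [0.37, -0.44, -0.19], [0.64, -0.76, -0.32]] + [[-0.75, -0.51, -0.27], [0.46, 0.32, 0.17], [1.26, 0.86, 0.46]] + [[0.00, 0.02, -0.04], [-0.02, -0.23, 0.49], [0.01, 0.09, -0.2]]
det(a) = -2.79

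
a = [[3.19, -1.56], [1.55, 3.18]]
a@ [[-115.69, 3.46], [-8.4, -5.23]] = [[-355.95,19.20], [-206.03,-11.27]]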